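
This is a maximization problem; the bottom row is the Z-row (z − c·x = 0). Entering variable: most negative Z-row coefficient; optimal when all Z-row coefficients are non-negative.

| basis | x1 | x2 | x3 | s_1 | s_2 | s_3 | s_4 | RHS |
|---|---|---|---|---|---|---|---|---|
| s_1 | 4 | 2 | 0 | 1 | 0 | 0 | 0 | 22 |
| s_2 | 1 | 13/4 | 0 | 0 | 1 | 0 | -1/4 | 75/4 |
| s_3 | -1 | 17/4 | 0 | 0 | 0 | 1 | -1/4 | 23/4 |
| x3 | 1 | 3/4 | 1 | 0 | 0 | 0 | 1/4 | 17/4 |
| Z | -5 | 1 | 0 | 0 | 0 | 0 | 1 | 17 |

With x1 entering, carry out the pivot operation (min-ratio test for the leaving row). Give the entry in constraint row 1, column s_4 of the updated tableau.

-1

Ratio test on column x1 — row 1: 22/4 = 11/2; row 2: (75/4)/1 = 75/4; row 3: entry -1 ≤ 0; row 4: (17/4)/1 = 17/4. Minimum is 17/4 at row 4 (x3 leaves); pivot element 1.
Divide row 4 by 1; eliminate column x1 from the other rows.
Row 1 update in column s_4: 0 − 4·(1/4) = -1.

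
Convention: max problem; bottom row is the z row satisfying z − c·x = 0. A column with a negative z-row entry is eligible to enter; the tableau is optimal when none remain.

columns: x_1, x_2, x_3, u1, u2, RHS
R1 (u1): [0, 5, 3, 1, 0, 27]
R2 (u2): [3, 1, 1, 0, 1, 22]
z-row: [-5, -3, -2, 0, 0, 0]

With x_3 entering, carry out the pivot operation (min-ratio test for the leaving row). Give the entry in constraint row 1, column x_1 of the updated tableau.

Ratio test on column x_3 — row 1: 27/3 = 9; row 2: 22/1 = 22. Minimum is 9 at row 1 (u1 leaves); pivot element 3.
Divide row 1 by 3; eliminate column x_3 from the other rows.
In the new row 1, the x_1 entry is the old entry divided by the pivot: 0/3 = 0.

0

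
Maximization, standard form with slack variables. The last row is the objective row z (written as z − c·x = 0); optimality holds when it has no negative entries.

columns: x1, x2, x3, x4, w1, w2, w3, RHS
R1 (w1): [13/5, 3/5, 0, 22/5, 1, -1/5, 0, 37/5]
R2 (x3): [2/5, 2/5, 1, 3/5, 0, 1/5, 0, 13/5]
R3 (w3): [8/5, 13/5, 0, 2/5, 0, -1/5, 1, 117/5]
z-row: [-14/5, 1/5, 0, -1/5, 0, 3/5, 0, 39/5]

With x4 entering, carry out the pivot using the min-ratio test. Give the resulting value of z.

179/22

Ratio test on column x4 — row 1: (37/5)/(22/5) = 37/22; row 2: (13/5)/(3/5) = 13/3; row 3: (117/5)/(2/5) = 117/2. Minimum is 37/22 at row 1 (w1 leaves); pivot element 22/5.
Pivot on row 1; the z-row RHS becomes 39/5 − (-1/5)·(37/22) = 179/22.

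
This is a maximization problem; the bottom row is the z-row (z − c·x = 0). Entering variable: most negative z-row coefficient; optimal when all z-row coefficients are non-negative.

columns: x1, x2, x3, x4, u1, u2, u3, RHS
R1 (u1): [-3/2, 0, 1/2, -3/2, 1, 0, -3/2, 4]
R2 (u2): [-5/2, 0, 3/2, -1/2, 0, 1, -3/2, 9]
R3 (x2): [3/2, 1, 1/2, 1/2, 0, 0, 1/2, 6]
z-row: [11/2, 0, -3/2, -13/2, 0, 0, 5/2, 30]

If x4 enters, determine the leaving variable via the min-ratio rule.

Column x4 entries and ratios — u1: -3/2 ≤ 0, skip; u2: -1/2 ≤ 0, skip; x2: 6/(1/2) = 12.
Smallest ratio is 12 in the row of x2, so x2 leaves.

x2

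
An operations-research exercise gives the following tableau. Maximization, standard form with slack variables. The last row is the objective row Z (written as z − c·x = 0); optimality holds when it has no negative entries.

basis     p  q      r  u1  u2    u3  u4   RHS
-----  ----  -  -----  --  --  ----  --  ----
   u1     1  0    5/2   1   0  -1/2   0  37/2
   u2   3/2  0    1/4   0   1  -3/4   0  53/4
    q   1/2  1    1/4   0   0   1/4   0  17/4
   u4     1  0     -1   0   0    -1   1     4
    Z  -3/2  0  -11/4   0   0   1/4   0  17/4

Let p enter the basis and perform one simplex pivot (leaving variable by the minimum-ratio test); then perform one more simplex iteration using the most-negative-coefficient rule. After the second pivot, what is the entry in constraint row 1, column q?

-14/3

Ratio test on column p — row 1: (37/2)/1 = 37/2; row 2: (53/4)/(3/2) = 53/6; row 3: (17/4)/(1/2) = 17/2; row 4: 4/1 = 4. Minimum is 4 at row 4 (u4 leaves); pivot element 1.
Divide row 4 by 1; eliminate column p from the other rows.
Second iteration: most negative Z-row entry is -17/4 in column r, so r enters.
Ratio test on column r — row 1: (29/2)/(7/2) = 29/7; row 2: (29/4)/(7/4) = 29/7; row 3: (9/4)/(3/4) = 3; row 4: entry -1 ≤ 0. Minimum is 3 at row 3 (q leaves); pivot element 3/4.
Divide row 3 by 3/4; eliminate column r from the other rows.
After both pivots, the entry at constraint row 1, column q is -14/3.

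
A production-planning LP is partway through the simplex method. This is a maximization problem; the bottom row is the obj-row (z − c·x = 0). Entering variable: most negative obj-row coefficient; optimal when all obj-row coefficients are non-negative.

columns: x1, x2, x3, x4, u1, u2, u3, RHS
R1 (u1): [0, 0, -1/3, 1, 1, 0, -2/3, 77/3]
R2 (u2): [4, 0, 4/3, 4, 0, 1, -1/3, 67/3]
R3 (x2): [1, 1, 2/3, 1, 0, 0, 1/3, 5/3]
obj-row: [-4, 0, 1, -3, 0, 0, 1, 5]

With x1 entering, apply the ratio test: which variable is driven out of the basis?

x2

Column x1 entries and ratios — u1: 0 ≤ 0, skip; u2: (67/3)/4 = 67/12; x2: (5/3)/1 = 5/3.
Smallest ratio is 5/3 in the row of x2, so x2 leaves.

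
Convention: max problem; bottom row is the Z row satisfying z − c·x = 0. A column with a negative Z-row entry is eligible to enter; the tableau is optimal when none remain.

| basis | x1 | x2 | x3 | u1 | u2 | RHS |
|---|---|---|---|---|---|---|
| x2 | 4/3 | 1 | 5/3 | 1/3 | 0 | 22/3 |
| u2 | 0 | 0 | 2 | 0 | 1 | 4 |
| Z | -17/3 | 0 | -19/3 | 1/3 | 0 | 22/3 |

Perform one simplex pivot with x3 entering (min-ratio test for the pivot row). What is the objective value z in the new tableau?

Ratio test on column x3 — row 1: (22/3)/(5/3) = 22/5; row 2: 4/2 = 2. Minimum is 2 at row 2 (u2 leaves); pivot element 2.
Pivot on row 2; the Z-row RHS becomes 22/3 − (-19/3)·2 = 20.

20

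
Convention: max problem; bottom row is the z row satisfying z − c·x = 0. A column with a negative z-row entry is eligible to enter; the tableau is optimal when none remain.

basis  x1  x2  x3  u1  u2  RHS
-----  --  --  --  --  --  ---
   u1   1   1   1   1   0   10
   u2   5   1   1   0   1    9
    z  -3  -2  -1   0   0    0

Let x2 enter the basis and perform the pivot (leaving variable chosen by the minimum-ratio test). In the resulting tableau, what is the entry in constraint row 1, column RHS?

Ratio test on column x2 — row 1: 10/1 = 10; row 2: 9/1 = 9. Minimum is 9 at row 2 (u2 leaves); pivot element 1.
Divide row 2 by 1; eliminate column x2 from the other rows.
Row 1 update in column RHS: 10 − 1·9 = 1.

1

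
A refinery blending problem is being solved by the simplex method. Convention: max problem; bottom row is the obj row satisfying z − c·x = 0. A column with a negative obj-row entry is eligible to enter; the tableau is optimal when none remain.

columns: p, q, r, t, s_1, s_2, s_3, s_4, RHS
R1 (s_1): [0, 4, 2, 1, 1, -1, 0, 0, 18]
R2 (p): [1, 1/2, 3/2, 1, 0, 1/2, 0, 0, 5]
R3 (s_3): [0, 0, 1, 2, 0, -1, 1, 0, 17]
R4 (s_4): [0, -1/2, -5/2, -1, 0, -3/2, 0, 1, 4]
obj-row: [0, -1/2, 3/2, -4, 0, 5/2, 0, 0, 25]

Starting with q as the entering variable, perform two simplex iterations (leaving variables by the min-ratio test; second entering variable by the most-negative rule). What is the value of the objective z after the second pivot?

276/7

Ratio test on column q — row 1: 18/4 = 9/2; row 2: 5/(1/2) = 10; row 3: entry 0 ≤ 0; row 4: entry -1/2 ≤ 0. Minimum is 9/2 at row 1 (s_1 leaves); pivot element 4.
Pivot on row 1; the obj-row RHS becomes 25 − (-1/2)·(9/2) = 109/4.
Next entering variable (most negative obj-row entry -31/8): t.
Ratio test on column t — row 1: (9/2)/(1/4) = 18; row 2: (11/4)/(7/8) = 22/7; row 3: 17/2 = 17/2; row 4: entry -7/8 ≤ 0. Minimum is 22/7 at row 2 (p leaves); pivot element 7/8.
After the second pivot the obj-row RHS is 109/4 − (-31/8)·(22/7) = 276/7.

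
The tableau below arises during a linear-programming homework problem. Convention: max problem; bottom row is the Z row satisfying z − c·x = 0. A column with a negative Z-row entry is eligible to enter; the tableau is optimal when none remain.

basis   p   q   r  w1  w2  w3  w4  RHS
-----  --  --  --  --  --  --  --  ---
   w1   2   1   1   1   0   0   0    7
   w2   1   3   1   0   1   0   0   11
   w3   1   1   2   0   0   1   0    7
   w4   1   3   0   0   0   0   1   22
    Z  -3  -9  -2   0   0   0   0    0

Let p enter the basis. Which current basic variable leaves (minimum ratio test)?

Column p entries and ratios — w1: 7/2 = 7/2; w2: 11/1 = 11; w3: 7/1 = 7; w4: 22/1 = 22.
Smallest ratio is 7/2 in the row of w1, so w1 leaves.

w1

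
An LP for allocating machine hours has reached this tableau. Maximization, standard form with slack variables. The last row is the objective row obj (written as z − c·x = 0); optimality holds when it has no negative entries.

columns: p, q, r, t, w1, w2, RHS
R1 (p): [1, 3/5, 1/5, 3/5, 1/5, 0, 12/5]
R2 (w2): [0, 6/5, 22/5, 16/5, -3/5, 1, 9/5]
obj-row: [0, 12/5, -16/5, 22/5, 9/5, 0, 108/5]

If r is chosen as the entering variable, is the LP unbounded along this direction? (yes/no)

no

Column r has positive entries in row(s) 1, 2, so the ratio test bounds it — not unbounded.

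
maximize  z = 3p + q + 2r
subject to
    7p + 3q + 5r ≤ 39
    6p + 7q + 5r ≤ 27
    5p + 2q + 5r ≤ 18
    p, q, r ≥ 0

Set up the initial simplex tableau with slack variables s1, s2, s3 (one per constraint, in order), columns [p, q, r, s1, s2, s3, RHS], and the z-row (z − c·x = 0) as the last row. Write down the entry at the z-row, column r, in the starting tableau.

-2

The z-row carries the negated objective coefficients: the r entry is -2.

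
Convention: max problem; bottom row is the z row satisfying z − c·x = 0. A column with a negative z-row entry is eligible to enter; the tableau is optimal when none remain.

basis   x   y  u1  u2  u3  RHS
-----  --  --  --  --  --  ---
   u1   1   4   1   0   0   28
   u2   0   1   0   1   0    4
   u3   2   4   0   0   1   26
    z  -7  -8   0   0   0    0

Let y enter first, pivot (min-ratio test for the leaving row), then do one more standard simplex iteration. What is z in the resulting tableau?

67

Ratio test on column y — row 1: 28/4 = 7; row 2: 4/1 = 4; row 3: 26/4 = 13/2. Minimum is 4 at row 2 (u2 leaves); pivot element 1.
Pivot on row 2; the z-row RHS becomes 0 − (-8)·4 = 32.
Next entering variable (most negative z-row entry -7): x.
Ratio test on column x — row 1: 12/1 = 12; row 2: entry 0 ≤ 0; row 3: 10/2 = 5. Minimum is 5 at row 3 (u3 leaves); pivot element 2.
After the second pivot the z-row RHS is 32 − (-7)·5 = 67.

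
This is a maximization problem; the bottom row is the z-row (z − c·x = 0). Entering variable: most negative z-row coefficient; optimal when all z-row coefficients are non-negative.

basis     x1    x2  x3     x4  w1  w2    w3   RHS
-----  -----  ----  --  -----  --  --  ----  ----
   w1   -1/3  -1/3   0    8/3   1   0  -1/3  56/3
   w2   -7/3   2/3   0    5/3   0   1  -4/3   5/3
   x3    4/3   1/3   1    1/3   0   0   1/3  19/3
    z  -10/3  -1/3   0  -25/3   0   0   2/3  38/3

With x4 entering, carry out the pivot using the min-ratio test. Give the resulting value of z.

21

Ratio test on column x4 — row 1: (56/3)/(8/3) = 7; row 2: (5/3)/(5/3) = 1; row 3: (19/3)/(1/3) = 19. Minimum is 1 at row 2 (w2 leaves); pivot element 5/3.
Pivot on row 2; the z-row RHS becomes 38/3 − (-25/3)·1 = 21.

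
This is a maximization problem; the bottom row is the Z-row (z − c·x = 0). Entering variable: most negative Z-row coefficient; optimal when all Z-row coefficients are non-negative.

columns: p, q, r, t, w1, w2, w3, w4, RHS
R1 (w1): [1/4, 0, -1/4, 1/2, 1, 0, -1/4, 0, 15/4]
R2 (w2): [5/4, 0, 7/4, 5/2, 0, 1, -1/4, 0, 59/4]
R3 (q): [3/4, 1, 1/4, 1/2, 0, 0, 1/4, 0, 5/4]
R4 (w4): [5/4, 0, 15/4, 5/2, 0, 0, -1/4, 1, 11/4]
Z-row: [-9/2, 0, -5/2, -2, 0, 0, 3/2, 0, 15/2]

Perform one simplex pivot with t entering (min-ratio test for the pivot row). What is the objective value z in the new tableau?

97/10

Ratio test on column t — row 1: (15/4)/(1/2) = 15/2; row 2: (59/4)/(5/2) = 59/10; row 3: (5/4)/(1/2) = 5/2; row 4: (11/4)/(5/2) = 11/10. Minimum is 11/10 at row 4 (w4 leaves); pivot element 5/2.
Pivot on row 4; the Z-row RHS becomes 15/2 − (-2)·(11/10) = 97/10.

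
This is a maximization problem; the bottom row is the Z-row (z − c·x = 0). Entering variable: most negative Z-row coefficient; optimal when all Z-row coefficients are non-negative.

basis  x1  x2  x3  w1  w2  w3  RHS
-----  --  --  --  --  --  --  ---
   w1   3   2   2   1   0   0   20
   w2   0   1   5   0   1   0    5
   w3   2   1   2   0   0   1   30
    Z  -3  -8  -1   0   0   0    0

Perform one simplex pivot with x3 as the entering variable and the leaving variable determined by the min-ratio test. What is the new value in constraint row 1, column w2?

-2/5

Ratio test on column x3 — row 1: 20/2 = 10; row 2: 5/5 = 1; row 3: 30/2 = 15. Minimum is 1 at row 2 (w2 leaves); pivot element 5.
Divide row 2 by 5; eliminate column x3 from the other rows.
Row 1 update in column w2: 0 − 2·(1/5) = -2/5.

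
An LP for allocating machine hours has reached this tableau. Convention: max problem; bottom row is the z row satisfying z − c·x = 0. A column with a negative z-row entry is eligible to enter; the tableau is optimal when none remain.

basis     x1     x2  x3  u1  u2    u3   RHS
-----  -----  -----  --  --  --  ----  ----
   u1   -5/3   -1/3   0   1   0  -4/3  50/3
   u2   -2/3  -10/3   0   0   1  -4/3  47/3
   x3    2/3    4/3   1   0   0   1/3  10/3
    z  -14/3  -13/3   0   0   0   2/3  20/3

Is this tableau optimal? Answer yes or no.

no

The z-row has a negative entry -14/3 in column x1, so it is not optimal.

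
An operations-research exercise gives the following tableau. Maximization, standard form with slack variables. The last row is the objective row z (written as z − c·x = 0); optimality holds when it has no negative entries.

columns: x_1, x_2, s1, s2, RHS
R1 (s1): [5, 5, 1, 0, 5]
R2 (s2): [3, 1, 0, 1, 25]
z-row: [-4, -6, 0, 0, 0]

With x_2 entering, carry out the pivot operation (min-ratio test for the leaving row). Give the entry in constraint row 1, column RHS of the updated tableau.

1

Ratio test on column x_2 — row 1: 5/5 = 1; row 2: 25/1 = 25. Minimum is 1 at row 1 (s1 leaves); pivot element 5.
Divide row 1 by 5; eliminate column x_2 from the other rows.
In the new row 1, the RHS entry is the old entry divided by the pivot: 5/5 = 1.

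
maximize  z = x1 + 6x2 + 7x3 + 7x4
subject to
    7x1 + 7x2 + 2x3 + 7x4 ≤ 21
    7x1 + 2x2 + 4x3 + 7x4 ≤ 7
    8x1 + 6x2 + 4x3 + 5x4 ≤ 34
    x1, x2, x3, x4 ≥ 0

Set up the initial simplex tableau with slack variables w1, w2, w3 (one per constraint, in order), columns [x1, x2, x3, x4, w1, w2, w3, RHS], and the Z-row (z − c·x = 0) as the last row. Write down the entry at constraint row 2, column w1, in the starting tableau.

0

Slack w1 belongs to constraint 1; its column is the unit vector e_1, so the entry in row 2 is 0.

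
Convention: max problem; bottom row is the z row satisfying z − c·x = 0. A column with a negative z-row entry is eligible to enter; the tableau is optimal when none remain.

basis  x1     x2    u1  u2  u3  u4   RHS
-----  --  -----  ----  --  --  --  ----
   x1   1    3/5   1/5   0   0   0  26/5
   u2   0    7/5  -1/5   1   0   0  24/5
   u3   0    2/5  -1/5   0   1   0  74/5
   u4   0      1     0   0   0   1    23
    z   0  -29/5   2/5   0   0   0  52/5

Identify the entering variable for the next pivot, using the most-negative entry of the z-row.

Negative z-row entries: x2: -29/5.
The most negative is -29/5 in column x2, so x2 enters.

x2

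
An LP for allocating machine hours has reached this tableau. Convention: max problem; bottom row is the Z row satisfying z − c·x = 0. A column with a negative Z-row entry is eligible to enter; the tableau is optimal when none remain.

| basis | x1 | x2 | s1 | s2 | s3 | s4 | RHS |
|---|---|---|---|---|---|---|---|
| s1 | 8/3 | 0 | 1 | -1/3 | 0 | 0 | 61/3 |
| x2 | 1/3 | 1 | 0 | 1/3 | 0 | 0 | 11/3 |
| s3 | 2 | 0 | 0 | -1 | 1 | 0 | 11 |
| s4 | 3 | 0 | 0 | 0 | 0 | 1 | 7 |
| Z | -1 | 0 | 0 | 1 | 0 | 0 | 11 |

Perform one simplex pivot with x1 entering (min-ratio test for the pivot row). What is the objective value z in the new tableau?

40/3

Ratio test on column x1 — row 1: (61/3)/(8/3) = 61/8; row 2: (11/3)/(1/3) = 11; row 3: 11/2 = 11/2; row 4: 7/3 = 7/3. Minimum is 7/3 at row 4 (s4 leaves); pivot element 3.
Pivot on row 4; the Z-row RHS becomes 11 − (-1)·(7/3) = 40/3.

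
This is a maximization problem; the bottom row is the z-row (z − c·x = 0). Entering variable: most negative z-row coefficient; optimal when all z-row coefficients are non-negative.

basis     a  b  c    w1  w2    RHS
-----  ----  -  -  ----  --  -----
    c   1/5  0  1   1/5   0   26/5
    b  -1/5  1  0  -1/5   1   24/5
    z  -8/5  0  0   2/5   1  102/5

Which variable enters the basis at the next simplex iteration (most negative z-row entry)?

a

Negative z-row entries: a: -8/5.
The most negative is -8/5 in column a, so a enters.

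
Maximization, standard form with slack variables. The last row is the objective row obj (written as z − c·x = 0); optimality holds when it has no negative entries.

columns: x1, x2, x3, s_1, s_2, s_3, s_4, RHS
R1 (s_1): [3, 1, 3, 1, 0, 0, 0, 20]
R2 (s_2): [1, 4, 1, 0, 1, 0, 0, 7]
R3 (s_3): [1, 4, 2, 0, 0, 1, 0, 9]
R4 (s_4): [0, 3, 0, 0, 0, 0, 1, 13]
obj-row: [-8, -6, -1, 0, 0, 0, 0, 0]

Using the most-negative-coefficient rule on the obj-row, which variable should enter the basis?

x1

Negative obj-row entries: x1: -8, x2: -6, x3: -1.
The most negative is -8 in column x1, so x1 enters.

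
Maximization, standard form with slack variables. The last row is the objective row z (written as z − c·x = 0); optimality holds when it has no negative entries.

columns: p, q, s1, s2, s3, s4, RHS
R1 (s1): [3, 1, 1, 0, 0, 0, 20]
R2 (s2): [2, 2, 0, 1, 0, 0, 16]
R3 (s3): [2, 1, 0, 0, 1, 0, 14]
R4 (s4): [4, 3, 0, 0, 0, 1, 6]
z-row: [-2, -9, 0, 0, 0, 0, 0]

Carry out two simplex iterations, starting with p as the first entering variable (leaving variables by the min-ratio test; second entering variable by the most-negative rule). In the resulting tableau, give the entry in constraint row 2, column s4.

-2/3

Ratio test on column p — row 1: 20/3 = 20/3; row 2: 16/2 = 8; row 3: 14/2 = 7; row 4: 6/4 = 3/2. Minimum is 3/2 at row 4 (s4 leaves); pivot element 4.
Divide row 4 by 4; eliminate column p from the other rows.
Second iteration: most negative z-row entry is -15/2 in column q, so q enters.
Ratio test on column q — row 1: entry -5/4 ≤ 0; row 2: 13/(1/2) = 26; row 3: entry -1/2 ≤ 0; row 4: (3/2)/(3/4) = 2. Minimum is 2 at row 4 (p leaves); pivot element 3/4.
Divide row 4 by 3/4; eliminate column q from the other rows.
After both pivots, the entry at constraint row 2, column s4 is -2/3.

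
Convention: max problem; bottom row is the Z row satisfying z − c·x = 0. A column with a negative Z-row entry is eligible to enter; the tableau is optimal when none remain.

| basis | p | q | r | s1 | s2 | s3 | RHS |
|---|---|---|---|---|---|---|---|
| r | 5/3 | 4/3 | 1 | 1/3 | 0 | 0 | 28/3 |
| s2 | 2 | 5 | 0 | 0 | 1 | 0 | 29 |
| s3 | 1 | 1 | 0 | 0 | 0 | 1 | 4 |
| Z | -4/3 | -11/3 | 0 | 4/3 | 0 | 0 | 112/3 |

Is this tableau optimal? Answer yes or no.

no

The Z-row has a negative entry -11/3 in column q, so it is not optimal.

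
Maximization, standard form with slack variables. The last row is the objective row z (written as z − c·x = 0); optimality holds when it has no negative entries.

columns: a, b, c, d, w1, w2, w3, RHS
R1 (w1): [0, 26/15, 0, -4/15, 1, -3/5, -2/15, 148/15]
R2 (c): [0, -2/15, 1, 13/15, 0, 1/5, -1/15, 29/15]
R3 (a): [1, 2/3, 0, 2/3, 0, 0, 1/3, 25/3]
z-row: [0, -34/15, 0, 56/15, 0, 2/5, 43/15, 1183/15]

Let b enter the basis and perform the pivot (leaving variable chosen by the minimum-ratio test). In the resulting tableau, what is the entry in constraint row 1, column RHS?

Ratio test on column b — row 1: (148/15)/(26/15) = 74/13; row 2: entry -2/15 ≤ 0; row 3: (25/3)/(2/3) = 25/2. Minimum is 74/13 at row 1 (w1 leaves); pivot element 26/15.
Divide row 1 by 26/15; eliminate column b from the other rows.
In the new row 1, the RHS entry is the old entry divided by the pivot: (148/15)/(26/15) = 74/13.

74/13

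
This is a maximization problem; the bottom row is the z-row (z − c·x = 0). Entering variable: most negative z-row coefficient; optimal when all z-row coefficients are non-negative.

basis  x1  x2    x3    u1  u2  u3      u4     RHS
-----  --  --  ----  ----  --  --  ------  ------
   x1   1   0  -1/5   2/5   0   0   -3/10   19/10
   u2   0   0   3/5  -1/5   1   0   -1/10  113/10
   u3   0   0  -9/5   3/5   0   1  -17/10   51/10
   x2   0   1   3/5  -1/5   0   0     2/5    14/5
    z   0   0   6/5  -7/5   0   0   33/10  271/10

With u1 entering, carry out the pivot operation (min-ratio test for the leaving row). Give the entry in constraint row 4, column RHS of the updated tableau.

Ratio test on column u1 — row 1: (19/10)/(2/5) = 19/4; row 2: entry -1/5 ≤ 0; row 3: (51/10)/(3/5) = 17/2; row 4: entry -1/5 ≤ 0. Minimum is 19/4 at row 1 (x1 leaves); pivot element 2/5.
Divide row 1 by 2/5; eliminate column u1 from the other rows.
Row 4 update in column RHS: 14/5 − (-1/5)·(19/4) = 15/4.

15/4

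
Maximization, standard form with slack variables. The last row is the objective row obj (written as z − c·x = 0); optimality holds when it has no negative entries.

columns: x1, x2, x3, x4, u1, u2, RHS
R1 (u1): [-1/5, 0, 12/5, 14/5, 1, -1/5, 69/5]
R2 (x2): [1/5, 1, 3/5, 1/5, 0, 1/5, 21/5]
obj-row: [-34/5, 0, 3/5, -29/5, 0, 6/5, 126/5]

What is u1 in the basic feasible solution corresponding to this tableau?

u1 is basic (row 1); its value is the RHS of that row, 69/5.

69/5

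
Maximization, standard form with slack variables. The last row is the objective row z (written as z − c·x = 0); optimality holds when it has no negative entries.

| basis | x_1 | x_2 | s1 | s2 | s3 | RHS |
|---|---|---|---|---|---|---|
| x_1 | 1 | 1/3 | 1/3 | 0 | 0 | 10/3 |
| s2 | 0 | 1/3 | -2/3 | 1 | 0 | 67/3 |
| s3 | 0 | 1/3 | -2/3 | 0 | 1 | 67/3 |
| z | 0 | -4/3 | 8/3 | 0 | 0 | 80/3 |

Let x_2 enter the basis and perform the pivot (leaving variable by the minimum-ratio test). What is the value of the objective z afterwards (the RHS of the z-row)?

Ratio test on column x_2 — row 1: (10/3)/(1/3) = 10; row 2: (67/3)/(1/3) = 67; row 3: (67/3)/(1/3) = 67. Minimum is 10 at row 1 (x_1 leaves); pivot element 1/3.
Pivot on row 1; the z-row RHS becomes 80/3 − (-4/3)·10 = 40.

40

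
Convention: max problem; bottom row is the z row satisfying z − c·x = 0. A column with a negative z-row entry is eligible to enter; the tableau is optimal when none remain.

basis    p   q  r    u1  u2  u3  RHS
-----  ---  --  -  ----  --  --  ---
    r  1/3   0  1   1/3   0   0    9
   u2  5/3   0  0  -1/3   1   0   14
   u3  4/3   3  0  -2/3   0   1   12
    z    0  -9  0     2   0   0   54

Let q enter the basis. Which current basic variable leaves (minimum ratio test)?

u3

Column q entries and ratios — r: 0 ≤ 0, skip; u2: 0 ≤ 0, skip; u3: 12/3 = 4.
Smallest ratio is 4 in the row of u3, so u3 leaves.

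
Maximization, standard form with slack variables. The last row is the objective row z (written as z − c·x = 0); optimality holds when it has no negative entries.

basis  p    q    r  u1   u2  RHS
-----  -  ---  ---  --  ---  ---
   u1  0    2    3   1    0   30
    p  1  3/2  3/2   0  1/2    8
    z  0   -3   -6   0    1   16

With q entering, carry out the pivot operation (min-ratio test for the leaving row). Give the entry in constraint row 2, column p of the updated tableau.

Ratio test on column q — row 1: 30/2 = 15; row 2: 8/(3/2) = 16/3. Minimum is 16/3 at row 2 (p leaves); pivot element 3/2.
Divide row 2 by 3/2; eliminate column q from the other rows.
In the new row 2, the p entry is the old entry divided by the pivot: 1/(3/2) = 2/3.

2/3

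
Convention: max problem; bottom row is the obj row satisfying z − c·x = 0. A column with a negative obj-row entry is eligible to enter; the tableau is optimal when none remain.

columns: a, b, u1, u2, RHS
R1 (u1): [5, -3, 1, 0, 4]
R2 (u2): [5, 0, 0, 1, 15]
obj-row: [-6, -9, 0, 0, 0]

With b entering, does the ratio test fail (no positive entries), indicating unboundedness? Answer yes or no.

Every constraint-row entry in column b is ≤ 0, so increasing b is unbounded.

yes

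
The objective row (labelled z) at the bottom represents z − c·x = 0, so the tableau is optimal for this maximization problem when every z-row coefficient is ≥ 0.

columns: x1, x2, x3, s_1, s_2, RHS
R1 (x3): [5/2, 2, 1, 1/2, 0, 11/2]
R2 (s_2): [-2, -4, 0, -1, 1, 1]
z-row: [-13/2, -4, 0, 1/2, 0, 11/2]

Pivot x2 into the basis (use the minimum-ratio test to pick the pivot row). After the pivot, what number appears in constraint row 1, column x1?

Ratio test on column x2 — row 1: (11/2)/2 = 11/4; row 2: entry -4 ≤ 0. Minimum is 11/4 at row 1 (x3 leaves); pivot element 2.
Divide row 1 by 2; eliminate column x2 from the other rows.
In the new row 1, the x1 entry is the old entry divided by the pivot: (5/2)/2 = 5/4.

5/4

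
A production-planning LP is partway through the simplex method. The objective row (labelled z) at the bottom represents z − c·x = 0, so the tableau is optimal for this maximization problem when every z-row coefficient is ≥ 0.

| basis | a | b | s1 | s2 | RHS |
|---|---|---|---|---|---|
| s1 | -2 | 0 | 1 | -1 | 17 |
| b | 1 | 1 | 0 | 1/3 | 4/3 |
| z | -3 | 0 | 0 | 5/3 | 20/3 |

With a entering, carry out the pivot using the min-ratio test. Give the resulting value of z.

32/3

Ratio test on column a — row 1: entry -2 ≤ 0; row 2: (4/3)/1 = 4/3. Minimum is 4/3 at row 2 (b leaves); pivot element 1.
Pivot on row 2; the z-row RHS becomes 20/3 − (-3)·(4/3) = 32/3.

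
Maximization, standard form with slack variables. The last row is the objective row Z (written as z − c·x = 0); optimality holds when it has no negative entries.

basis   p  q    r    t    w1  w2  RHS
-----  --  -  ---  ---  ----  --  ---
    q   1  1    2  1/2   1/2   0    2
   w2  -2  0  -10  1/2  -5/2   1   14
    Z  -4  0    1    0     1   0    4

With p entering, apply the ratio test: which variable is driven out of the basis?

q

Column p entries and ratios — q: 2/1 = 2; w2: -2 ≤ 0, skip.
Smallest ratio is 2 in the row of q, so q leaves.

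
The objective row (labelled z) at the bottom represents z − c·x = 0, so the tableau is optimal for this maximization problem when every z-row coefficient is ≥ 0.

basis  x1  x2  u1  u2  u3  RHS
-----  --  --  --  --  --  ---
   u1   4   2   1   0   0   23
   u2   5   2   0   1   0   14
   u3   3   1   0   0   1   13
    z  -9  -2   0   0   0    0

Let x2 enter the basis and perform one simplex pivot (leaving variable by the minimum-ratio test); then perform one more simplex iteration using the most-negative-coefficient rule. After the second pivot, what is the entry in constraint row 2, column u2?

Ratio test on column x2 — row 1: 23/2 = 23/2; row 2: 14/2 = 7; row 3: 13/1 = 13. Minimum is 7 at row 2 (u2 leaves); pivot element 2.
Divide row 2 by 2; eliminate column x2 from the other rows.
Second iteration: most negative z-row entry is -4 in column x1, so x1 enters.
Ratio test on column x1 — row 1: entry -1 ≤ 0; row 2: 7/(5/2) = 14/5; row 3: 6/(1/2) = 12. Minimum is 14/5 at row 2 (x2 leaves); pivot element 5/2.
Divide row 2 by 5/2; eliminate column x1 from the other rows.
After both pivots, the entry at constraint row 2, column u2 is 1/5.

1/5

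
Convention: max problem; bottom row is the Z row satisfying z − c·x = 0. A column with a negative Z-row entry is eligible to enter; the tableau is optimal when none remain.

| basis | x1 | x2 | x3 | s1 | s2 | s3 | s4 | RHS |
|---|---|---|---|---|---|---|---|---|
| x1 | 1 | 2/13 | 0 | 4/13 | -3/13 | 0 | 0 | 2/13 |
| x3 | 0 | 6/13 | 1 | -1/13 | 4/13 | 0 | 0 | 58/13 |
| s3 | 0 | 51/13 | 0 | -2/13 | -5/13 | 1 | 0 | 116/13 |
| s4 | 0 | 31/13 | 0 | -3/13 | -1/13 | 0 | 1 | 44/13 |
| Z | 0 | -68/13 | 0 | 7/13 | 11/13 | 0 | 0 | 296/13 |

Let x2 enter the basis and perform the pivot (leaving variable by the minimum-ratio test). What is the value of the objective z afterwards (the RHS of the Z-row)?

Ratio test on column x2 — row 1: (2/13)/(2/13) = 1; row 2: (58/13)/(6/13) = 29/3; row 3: (116/13)/(51/13) = 116/51; row 4: (44/13)/(31/13) = 44/31. Minimum is 1 at row 1 (x1 leaves); pivot element 2/13.
Pivot on row 1; the Z-row RHS becomes 296/13 − (-68/13)·1 = 28.

28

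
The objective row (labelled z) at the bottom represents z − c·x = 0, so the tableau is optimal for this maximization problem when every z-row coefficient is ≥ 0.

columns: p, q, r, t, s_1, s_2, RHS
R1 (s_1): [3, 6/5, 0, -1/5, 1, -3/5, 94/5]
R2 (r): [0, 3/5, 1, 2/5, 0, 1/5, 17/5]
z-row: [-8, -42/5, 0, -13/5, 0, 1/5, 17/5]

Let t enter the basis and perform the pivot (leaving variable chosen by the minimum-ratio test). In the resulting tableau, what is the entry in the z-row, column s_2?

Ratio test on column t — row 1: entry -1/5 ≤ 0; row 2: (17/5)/(2/5) = 17/2. Minimum is 17/2 at row 2 (r leaves); pivot element 2/5.
Divide row 2 by 2/5; eliminate column t from the other rows.
z-row update in column s_2: 1/5 − (-13/5)·(1/2) = 3/2.

3/2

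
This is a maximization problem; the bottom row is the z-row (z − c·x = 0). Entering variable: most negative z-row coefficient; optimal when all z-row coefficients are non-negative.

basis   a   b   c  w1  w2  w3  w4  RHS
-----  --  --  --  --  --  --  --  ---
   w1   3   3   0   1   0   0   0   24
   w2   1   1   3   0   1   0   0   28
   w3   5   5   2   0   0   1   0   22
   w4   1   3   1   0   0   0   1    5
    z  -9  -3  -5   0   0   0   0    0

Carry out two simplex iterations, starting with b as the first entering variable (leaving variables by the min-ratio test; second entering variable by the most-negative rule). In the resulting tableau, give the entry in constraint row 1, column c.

Ratio test on column b — row 1: 24/3 = 8; row 2: 28/1 = 28; row 3: 22/5 = 22/5; row 4: 5/3 = 5/3. Minimum is 5/3 at row 4 (w4 leaves); pivot element 3.
Divide row 4 by 3; eliminate column b from the other rows.
Second iteration: most negative z-row entry is -8 in column a, so a enters.
Ratio test on column a — row 1: 19/2 = 19/2; row 2: (79/3)/(2/3) = 79/2; row 3: (41/3)/(10/3) = 41/10; row 4: (5/3)/(1/3) = 5. Minimum is 41/10 at row 3 (w3 leaves); pivot element 10/3.
Divide row 3 by 10/3; eliminate column a from the other rows.
After both pivots, the entry at constraint row 1, column c is -6/5.

-6/5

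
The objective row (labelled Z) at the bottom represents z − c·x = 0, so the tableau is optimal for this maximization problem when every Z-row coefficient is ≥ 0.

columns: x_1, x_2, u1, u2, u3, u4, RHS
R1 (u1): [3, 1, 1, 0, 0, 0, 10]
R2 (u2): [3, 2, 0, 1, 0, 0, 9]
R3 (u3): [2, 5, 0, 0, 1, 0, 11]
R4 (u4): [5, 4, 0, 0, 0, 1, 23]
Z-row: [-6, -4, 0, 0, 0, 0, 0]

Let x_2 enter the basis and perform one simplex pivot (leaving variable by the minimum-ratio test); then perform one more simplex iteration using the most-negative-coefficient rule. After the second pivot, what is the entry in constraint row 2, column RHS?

23/11

Ratio test on column x_2 — row 1: 10/1 = 10; row 2: 9/2 = 9/2; row 3: 11/5 = 11/5; row 4: 23/4 = 23/4. Minimum is 11/5 at row 3 (u3 leaves); pivot element 5.
Divide row 3 by 5; eliminate column x_2 from the other rows.
Second iteration: most negative Z-row entry is -22/5 in column x_1, so x_1 enters.
Ratio test on column x_1 — row 1: (39/5)/(13/5) = 3; row 2: (23/5)/(11/5) = 23/11; row 3: (11/5)/(2/5) = 11/2; row 4: (71/5)/(17/5) = 71/17. Minimum is 23/11 at row 2 (u2 leaves); pivot element 11/5.
Divide row 2 by 11/5; eliminate column x_1 from the other rows.
After both pivots, the entry at constraint row 2, column RHS is 23/11.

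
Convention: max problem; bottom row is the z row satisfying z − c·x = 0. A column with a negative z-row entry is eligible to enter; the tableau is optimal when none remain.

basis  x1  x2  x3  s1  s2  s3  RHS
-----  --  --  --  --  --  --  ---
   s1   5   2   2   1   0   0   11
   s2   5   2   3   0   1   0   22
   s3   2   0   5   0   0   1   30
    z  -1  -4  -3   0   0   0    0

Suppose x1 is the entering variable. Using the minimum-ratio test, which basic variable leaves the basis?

Column x1 entries and ratios — s1: 11/5 = 11/5; s2: 22/5 = 22/5; s3: 30/2 = 15.
Smallest ratio is 11/5 in the row of s1, so s1 leaves.

s1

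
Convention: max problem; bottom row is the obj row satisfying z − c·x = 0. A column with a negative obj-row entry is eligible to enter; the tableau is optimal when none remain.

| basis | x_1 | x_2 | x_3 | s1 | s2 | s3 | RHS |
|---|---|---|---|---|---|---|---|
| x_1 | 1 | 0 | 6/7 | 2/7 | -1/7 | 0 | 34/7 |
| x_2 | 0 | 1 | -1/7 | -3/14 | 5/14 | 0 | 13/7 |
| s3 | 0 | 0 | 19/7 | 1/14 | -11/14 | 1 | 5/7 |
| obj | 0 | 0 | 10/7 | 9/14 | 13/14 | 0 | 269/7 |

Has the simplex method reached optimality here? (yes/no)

Every obj-row coefficient is ≥ 0, so the tableau is optimal.

yes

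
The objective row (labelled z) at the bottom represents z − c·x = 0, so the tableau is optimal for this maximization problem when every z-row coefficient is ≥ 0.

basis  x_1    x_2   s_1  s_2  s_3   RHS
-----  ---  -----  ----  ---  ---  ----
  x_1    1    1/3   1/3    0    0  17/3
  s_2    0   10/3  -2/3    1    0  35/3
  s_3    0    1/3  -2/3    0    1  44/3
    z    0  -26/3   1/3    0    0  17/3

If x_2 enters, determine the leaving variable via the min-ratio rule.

Column x_2 entries and ratios — x_1: (17/3)/(1/3) = 17; s_2: (35/3)/(10/3) = 7/2; s_3: (44/3)/(1/3) = 44.
Smallest ratio is 7/2 in the row of s_2, so s_2 leaves.

s_2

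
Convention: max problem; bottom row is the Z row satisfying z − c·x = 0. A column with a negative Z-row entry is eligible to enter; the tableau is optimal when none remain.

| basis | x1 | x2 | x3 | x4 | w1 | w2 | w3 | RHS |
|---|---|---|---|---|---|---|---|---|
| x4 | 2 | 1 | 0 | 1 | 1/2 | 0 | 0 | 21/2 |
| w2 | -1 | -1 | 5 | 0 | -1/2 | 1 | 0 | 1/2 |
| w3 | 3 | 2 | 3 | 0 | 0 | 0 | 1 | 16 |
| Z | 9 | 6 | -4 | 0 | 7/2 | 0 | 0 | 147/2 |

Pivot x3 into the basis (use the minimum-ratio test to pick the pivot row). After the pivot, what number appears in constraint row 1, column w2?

0

Ratio test on column x3 — row 1: entry 0 ≤ 0; row 2: (1/2)/5 = 1/10; row 3: 16/3 = 16/3. Minimum is 1/10 at row 2 (w2 leaves); pivot element 5.
Divide row 2 by 5; eliminate column x3 from the other rows.
Row 1 update in column w2: 0 − 0·(1/5) = 0.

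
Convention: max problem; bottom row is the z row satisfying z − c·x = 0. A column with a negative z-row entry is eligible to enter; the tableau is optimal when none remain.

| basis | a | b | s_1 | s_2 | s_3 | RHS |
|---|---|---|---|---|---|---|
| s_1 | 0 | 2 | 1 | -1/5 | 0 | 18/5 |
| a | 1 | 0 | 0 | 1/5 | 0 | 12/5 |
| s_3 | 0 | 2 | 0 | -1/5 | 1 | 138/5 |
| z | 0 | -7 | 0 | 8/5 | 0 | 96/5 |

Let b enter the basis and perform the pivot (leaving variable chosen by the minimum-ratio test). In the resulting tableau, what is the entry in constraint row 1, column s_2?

-1/10

Ratio test on column b — row 1: (18/5)/2 = 9/5; row 2: entry 0 ≤ 0; row 3: (138/5)/2 = 69/5. Minimum is 9/5 at row 1 (s_1 leaves); pivot element 2.
Divide row 1 by 2; eliminate column b from the other rows.
In the new row 1, the s_2 entry is the old entry divided by the pivot: (-1/5)/2 = -1/10.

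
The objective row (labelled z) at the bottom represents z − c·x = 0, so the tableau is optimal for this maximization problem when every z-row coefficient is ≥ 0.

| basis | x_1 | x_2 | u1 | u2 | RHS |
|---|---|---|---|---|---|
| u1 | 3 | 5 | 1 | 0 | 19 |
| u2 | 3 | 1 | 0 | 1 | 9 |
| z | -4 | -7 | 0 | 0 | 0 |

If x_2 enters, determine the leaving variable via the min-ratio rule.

u1

Column x_2 entries and ratios — u1: 19/5 = 19/5; u2: 9/1 = 9.
Smallest ratio is 19/5 in the row of u1, so u1 leaves.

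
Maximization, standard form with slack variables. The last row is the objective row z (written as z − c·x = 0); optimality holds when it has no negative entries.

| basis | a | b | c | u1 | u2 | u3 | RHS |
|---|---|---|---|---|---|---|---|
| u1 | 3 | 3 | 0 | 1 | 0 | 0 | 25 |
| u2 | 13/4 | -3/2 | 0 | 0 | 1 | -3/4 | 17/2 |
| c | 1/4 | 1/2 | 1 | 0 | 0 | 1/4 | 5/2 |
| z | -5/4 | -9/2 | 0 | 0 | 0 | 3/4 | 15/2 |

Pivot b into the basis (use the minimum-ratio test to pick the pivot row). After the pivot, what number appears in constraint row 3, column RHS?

5

Ratio test on column b — row 1: 25/3 = 25/3; row 2: entry -3/2 ≤ 0; row 3: (5/2)/(1/2) = 5. Minimum is 5 at row 3 (c leaves); pivot element 1/2.
Divide row 3 by 1/2; eliminate column b from the other rows.
In the new row 3, the RHS entry is the old entry divided by the pivot: (5/2)/(1/2) = 5.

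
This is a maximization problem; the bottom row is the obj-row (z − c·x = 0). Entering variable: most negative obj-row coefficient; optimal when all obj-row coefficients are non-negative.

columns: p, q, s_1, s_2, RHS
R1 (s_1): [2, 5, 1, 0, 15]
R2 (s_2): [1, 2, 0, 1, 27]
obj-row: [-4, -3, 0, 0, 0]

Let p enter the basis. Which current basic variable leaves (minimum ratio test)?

Column p entries and ratios — s_1: 15/2 = 15/2; s_2: 27/1 = 27.
Smallest ratio is 15/2 in the row of s_1, so s_1 leaves.

s_1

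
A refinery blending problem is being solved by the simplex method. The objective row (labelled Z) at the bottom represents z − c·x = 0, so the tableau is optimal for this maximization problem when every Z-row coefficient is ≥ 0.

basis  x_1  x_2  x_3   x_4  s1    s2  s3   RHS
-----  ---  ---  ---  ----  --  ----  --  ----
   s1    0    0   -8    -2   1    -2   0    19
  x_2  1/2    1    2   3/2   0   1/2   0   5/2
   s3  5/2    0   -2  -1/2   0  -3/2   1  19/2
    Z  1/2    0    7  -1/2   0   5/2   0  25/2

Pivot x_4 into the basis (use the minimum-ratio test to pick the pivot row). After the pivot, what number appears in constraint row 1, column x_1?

Ratio test on column x_4 — row 1: entry -2 ≤ 0; row 2: (5/2)/(3/2) = 5/3; row 3: entry -1/2 ≤ 0. Minimum is 5/3 at row 2 (x_2 leaves); pivot element 3/2.
Divide row 2 by 3/2; eliminate column x_4 from the other rows.
Row 1 update in column x_1: 0 − (-2)·(1/3) = 2/3.

2/3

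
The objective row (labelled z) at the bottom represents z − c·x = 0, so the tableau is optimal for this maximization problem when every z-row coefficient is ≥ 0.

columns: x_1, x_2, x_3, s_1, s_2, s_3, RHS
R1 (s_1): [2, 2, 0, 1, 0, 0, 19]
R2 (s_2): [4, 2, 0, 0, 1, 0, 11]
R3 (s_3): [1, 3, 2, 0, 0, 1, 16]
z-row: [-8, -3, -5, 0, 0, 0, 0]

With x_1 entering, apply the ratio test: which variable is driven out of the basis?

s_2

Column x_1 entries and ratios — s_1: 19/2 = 19/2; s_2: 11/4 = 11/4; s_3: 16/1 = 16.
Smallest ratio is 11/4 in the row of s_2, so s_2 leaves.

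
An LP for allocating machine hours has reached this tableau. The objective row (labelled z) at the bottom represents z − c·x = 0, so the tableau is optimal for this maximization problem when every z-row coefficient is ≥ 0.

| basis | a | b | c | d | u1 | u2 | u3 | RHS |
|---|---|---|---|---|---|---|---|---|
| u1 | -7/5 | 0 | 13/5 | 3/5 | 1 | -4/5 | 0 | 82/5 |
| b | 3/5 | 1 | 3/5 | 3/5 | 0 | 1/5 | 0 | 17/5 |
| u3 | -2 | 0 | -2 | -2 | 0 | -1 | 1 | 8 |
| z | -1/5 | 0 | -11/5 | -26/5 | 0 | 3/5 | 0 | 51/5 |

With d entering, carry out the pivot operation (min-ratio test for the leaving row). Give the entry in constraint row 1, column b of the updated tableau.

-1

Ratio test on column d — row 1: (82/5)/(3/5) = 82/3; row 2: (17/5)/(3/5) = 17/3; row 3: entry -2 ≤ 0. Minimum is 17/3 at row 2 (b leaves); pivot element 3/5.
Divide row 2 by 3/5; eliminate column d from the other rows.
Row 1 update in column b: 0 − (3/5)·(5/3) = -1.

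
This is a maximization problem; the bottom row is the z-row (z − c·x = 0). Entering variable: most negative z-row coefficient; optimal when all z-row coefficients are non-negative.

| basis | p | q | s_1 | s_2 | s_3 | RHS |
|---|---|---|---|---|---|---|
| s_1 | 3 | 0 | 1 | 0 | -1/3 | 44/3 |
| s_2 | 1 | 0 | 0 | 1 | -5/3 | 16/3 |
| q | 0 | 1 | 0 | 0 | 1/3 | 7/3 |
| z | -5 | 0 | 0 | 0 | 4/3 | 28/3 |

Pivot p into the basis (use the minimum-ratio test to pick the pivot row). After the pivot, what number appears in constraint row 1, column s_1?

1/3

Ratio test on column p — row 1: (44/3)/3 = 44/9; row 2: (16/3)/1 = 16/3; row 3: entry 0 ≤ 0. Minimum is 44/9 at row 1 (s_1 leaves); pivot element 3.
Divide row 1 by 3; eliminate column p from the other rows.
In the new row 1, the s_1 entry is the old entry divided by the pivot: 1/3 = 1/3.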